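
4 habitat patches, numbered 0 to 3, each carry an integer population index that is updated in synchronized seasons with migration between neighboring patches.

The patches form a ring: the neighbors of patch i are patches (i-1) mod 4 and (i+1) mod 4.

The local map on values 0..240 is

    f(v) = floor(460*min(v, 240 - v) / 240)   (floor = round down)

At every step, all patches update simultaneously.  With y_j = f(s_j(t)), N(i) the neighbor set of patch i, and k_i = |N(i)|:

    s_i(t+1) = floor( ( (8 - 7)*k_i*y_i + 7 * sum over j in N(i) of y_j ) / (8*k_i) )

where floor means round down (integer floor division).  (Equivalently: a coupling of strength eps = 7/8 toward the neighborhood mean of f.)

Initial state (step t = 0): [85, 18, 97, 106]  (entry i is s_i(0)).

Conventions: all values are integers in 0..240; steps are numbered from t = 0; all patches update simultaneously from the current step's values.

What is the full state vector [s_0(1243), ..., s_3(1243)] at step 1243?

Answer: [70, 70, 70, 70]
Key observation: The state at step 38, [134, 134, 134, 134], reappears at step 41: the system is in a cycle of period 3 from step 38 on.  Therefore the state at step 1243 equals the state at step 38 + ((1243 - 38) mod 3) = 40, which is [70, 70, 70, 70].

Derivation:
t=0: [85, 18, 97, 106]
t=1: [123, 156, 126, 177]
t=2: [150, 213, 150, 208]
t=3: [70, 156, 70, 158]
t=4: [155, 137, 155, 136]
t=5: [193, 166, 193, 166]
t=6: [134, 96, 134, 96]
t=7: [186, 200, 186, 200]
t=8: [79, 99, 79, 99]
t=9: [184, 155, 184, 155]
t=10: [155, 113, 155, 113]
t=11: [209, 168, 209, 168]
t=12: [128, 68, 128, 68]
t=13: [140, 203, 140, 203]
t=14: [85, 175, 85, 175]
t=15: [128, 157, 128, 157]
t=16: [165, 207, 165, 207]
t=17: [73, 133, 73, 133]
t=18: [196, 147, 196, 147]
t=19: [166, 95, 166, 95]
t=20: [176, 146, 176, 146]
t=21: [172, 129, 172, 129]
t=22: [201, 140, 201, 140]
t=23: [176, 88, 176, 88]
t=24: [162, 127, 162, 127]
t=25: [207, 157, 207, 157]
t=26: [147, 75, 147, 75]
t=27: [147, 173, 147, 173]
t=28: [134, 171, 134, 171]
t=29: [140, 194, 140, 194]
t=30: [100, 178, 100, 178]
t=31: [127, 181, 127, 181]
t=32: [125, 203, 125, 203]
t=33: [88, 201, 88, 201]
t=34: [85, 156, 85, 156]
t=35: [161, 161, 161, 161]
t=36: [151, 151, 151, 151]
t=37: [170, 170, 170, 170]
t=38: [134, 134, 134, 134]
t=39: [203, 203, 203, 203]
t=40: [70, 70, 70, 70]
t=41: [134, 134, 134, 134]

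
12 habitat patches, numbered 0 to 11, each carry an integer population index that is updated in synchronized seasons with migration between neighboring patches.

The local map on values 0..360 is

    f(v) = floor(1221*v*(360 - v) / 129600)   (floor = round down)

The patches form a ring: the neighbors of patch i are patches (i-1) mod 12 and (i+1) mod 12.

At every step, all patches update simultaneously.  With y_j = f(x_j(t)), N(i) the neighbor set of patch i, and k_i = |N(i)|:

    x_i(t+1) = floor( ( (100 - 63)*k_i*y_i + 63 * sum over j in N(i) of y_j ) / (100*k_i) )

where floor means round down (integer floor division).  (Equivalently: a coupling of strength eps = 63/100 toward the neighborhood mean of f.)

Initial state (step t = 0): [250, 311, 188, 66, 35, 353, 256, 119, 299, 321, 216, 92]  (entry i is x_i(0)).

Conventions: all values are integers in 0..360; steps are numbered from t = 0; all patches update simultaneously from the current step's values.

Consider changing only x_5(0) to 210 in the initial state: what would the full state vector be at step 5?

Simulating step by step:
t=0: [250, 311, 188, 66, 35, 210, 256, 119, 299, 321, 216, 92]
t=1: [213, 230, 214, 196, 190, 221, 270, 232, 185, 189, 218, 259]
t=2: [274, 289, 292, 300, 298, 274, 263, 271, 296, 300, 280, 275]
t=3: [212, 200, 183, 176, 187, 212, 230, 215, 190, 185, 200, 217]
t=4: [295, 300, 303, 304, 301, 293, 289, 292, 300, 303, 299, 295]
t=5: [176, 170, 163, 162, 170, 181, 188, 183, 172, 167, 171, 177]

Answer: [176, 170, 163, 162, 170, 181, 188, 183, 172, 167, 171, 177]
Key observation: This trace re-runs the system from the modified initial state.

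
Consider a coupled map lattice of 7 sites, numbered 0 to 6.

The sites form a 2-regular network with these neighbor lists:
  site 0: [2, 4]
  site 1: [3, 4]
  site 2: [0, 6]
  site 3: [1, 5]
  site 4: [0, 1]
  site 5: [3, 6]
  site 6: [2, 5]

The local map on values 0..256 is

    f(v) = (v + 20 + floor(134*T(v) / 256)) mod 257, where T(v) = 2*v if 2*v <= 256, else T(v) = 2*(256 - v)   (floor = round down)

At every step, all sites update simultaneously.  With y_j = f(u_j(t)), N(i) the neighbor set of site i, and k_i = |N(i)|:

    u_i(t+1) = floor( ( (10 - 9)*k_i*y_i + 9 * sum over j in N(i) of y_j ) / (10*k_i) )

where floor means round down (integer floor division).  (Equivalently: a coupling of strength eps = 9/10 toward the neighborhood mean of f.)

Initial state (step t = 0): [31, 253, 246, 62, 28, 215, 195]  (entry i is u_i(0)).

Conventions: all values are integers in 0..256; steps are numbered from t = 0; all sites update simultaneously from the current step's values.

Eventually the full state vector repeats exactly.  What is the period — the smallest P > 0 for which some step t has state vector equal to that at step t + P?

Answer: 3
Key observation: The state at step 15, [23, 23, 23, 23, 23, 23, 23], reappears at step 18 — and no state repeats earlier — so the cycle the system enters has period 3.

Derivation:
t=0: [31, 253, 246, 62, 28, 215, 195]
t=1: [51, 102, 48, 32, 53, 77, 19]
t=2: [123, 118, 93, 190, 171, 82, 138]
t=3: [105, 20, 38, 88, 10, 39, 181]
t=4: [85, 114, 124, 91, 136, 109, 90]
t=5: [37, 128, 180, 243, 203, 208, 136]
t=6: [28, 20, 55, 22, 56, 21, 21]
t=7: [127, 95, 75, 61, 75, 63, 93]
t=8: [157, 164, 121, 177, 123, 174, 165]
t=9: [13, 18, 21, 22, 22, 22, 16]
t=10: [61, 64, 50, 60, 52, 59, 62]
t=11: [126, 135, 142, 145, 145, 143, 132]
t=12: [23, 24, 22, 24, 22, 24, 24]
t=13: [65, 67, 67, 69, 67, 69, 67]
t=14: [156, 158, 155, 159, 155, 159, 158]
t=15: [23, 23, 23, 23, 23, 23, 23]
t=16: [67, 67, 67, 67, 67, 67, 67]
t=17: [157, 157, 157, 157, 157, 157, 157]
t=18: [23, 23, 23, 23, 23, 23, 23]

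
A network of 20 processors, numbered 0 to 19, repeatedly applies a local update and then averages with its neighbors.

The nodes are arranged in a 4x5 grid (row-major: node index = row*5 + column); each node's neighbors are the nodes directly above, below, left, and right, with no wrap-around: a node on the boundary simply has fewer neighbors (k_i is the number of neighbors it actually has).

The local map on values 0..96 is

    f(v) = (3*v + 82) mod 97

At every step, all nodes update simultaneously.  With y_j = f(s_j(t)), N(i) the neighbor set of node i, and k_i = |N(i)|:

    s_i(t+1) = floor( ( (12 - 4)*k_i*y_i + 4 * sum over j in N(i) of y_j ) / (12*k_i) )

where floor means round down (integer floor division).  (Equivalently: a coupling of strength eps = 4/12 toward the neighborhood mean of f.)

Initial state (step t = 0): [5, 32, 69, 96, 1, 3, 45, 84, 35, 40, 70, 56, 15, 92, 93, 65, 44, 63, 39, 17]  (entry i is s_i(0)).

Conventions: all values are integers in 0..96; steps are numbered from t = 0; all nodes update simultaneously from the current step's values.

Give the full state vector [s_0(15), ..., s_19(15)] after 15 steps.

Answer: [39, 27, 54, 73, 68, 31, 29, 53, 75, 78, 49, 46, 37, 64, 68, 66, 35, 13, 42, 46]

Derivation:
t=0: [5, 32, 69, 96, 1, 3, 45, 84, 35, 40, 70, 56, 15, 92, 93, 65, 44, 63, 39, 17]
t=1: [28, 67, 85, 82, 71, 63, 37, 48, 76, 32, 26, 43, 40, 60, 59, 58, 37, 57, 23, 36]
t=2: [73, 82, 48, 32, 22, 76, 81, 35, 30, 63, 59, 33, 20, 57, 70, 67, 79, 56, 60, 81]
t=3: [16, 33, 44, 71, 60, 24, 41, 75, 75, 65, 64, 70, 54, 55, 19, 74, 44, 53, 61, 34]
t=4: [45, 63, 24, 14, 59, 51, 20, 18, 23, 69, 61, 14, 43, 50, 52, 25, 20, 47, 68, 76]
t=5: [35, 65, 53, 37, 63, 42, 45, 40, 52, 81, 61, 32, 22, 42, 46, 59, 42, 36, 70, 35]
t=6: [76, 73, 52, 82, 73, 29, 30, 19, 42, 39, 65, 67, 50, 19, 32, 57, 35, 69, 22, 64]
t=7: [26, 22, 39, 32, 13, 67, 67, 42, 19, 15, 79, 83, 47, 43, 68, 68, 87, 83, 58, 75]
t=8: [65, 51, 19, 61, 34, 79, 75, 23, 39, 37, 43, 43, 28, 30, 68, 74, 53, 42, 49, 36]
t=9: [66, 43, 46, 62, 85, 31, 22, 47, 28, 84, 17, 23, 59, 66, 90, 19, 36, 26, 43, 83]
t=10: [73, 29, 30, 65, 50, 71, 48, 36, 65, 48, 43, 56, 62, 75, 59, 49, 79, 61, 32, 39]
t=11: [19, 61, 77, 77, 44, 9, 40, 84, 74, 42, 21, 49, 69, 35, 49, 30, 36, 67, 64, 27]
t=12: [41, 55, 29, 20, 19, 18, 18, 40, 22, 16, 45, 43, 84, 78, 42, 73, 84, 89, 80, 63]
t=13: [22, 48, 59, 48, 41, 34, 35, 22, 43, 33, 22, 23, 37, 28, 24, 17, 38, 51, 38, 58]
t=14: [53, 44, 56, 31, 26, 79, 78, 56, 31, 65, 53, 55, 81, 60, 61, 32, 15, 38, 20, 51]
t=15: [39, 27, 54, 73, 68, 31, 29, 53, 75, 78, 49, 46, 37, 64, 68, 66, 35, 13, 42, 46]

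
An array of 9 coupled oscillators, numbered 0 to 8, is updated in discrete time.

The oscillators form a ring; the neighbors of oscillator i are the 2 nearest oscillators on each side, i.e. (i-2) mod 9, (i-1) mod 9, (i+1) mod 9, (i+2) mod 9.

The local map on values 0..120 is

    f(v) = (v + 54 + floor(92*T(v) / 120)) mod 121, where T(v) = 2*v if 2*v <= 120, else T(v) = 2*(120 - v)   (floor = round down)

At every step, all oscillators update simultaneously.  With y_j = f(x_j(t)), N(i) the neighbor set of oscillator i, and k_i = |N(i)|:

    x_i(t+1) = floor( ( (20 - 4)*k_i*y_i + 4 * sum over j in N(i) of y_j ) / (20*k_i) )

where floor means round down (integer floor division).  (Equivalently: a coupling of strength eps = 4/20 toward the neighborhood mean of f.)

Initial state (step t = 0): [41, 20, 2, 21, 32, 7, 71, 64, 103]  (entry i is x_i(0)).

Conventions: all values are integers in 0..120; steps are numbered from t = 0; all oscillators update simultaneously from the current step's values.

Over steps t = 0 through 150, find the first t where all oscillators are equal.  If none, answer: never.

Answer: 8
Key observation: Synchronization is absorbing here: once all oscillators are equal they stay equal, and step 8 is the first all-equal step.

Derivation:
t=0: [41, 20, 2, 21, 32, 7, 71, 64, 103]  (not all equal)
t=1: [44, 96, 60, 98, 27, 70, 74, 78, 64]  (not all equal)
t=2: [50, 65, 76, 62, 16, 74, 73, 74, 78]  (not all equal)
t=3: [62, 80, 76, 82, 90, 78, 78, 76, 74]  (not all equal)
t=4: [81, 74, 75, 73, 70, 74, 74, 76, 77]  (not all equal)
t=5: [73, 76, 76, 77, 78, 77, 76, 75, 75]  (not all equal)
t=6: [77, 76, 76, 75, 75, 75, 76, 76, 76]  (not all equal)
t=7: [75, 76, 76, 76, 76, 76, 76, 76, 75]  (not all equal)
t=8: [76, 76, 76, 76, 76, 76, 76, 76, 76]  (all equal)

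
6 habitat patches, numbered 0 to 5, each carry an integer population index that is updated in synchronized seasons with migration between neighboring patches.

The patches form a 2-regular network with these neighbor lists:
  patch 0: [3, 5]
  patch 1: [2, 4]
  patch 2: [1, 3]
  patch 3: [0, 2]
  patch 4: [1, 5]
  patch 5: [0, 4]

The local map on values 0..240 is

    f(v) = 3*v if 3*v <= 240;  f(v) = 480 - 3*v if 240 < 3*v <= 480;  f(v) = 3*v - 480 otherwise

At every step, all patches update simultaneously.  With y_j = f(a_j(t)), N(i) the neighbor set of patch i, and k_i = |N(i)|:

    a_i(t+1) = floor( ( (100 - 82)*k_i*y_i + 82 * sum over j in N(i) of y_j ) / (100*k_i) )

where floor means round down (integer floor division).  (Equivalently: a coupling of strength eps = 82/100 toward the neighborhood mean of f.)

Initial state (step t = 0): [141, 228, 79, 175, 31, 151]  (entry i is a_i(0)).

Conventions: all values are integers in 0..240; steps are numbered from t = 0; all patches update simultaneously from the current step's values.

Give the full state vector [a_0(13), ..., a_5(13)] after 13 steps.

Simulating step by step:
t=0: [141, 228, 79, 175, 31, 151]
t=1: [39, 172, 144, 128, 111, 66]
t=2: [141, 86, 62, 84, 122, 143]
t=3: [124, 162, 217, 140, 132, 79]
t=4: [141, 105, 57, 125, 114, 121]
t=5: [101, 156, 141, 112, 140, 101]
t=6: [163, 50, 74, 121, 88, 129]
t=7: [87, 206, 149, 115, 138, 108]
t=8: [158, 65, 117, 127, 132, 144]
t=9: [61, 122, 143, 73, 114, 45]
t=10: [178, 98, 145, 135, 126, 155]
t=11: [46, 93, 115, 54, 100, 66]
t=12: [172, 165, 173, 141, 195, 166]
t=13: [37, 61, 36, 41, 32, 61]

Answer: [37, 61, 36, 41, 32, 61]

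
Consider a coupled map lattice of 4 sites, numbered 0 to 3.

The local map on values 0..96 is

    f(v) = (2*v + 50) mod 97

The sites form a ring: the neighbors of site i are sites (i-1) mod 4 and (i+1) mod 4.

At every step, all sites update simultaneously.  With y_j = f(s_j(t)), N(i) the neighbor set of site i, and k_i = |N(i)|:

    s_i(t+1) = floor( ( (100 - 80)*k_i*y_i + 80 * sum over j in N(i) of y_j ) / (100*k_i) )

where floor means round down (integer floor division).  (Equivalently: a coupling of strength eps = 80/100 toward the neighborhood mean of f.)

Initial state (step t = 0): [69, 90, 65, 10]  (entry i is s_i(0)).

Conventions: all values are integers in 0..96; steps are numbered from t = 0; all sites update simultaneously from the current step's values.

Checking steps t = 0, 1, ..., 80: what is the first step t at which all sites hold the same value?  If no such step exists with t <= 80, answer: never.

Answer: 18
Key observation: Synchronization is absorbing here: once all sites are equal they stay equal, and step 18 is the first all-equal step.

Derivation:
t=0: [69, 90, 65, 10]  (not all equal)
t=1: [60, 76, 59, 83]  (not all equal)
t=2: [26, 59, 26, 62]  (not all equal)
t=3: [60, 18, 60, 19]  (not all equal)
t=4: [84, 75, 84, 76]  (not all equal)
t=5: [10, 20, 10, 20]  (not all equal)
t=6: [86, 74, 86, 74]  (not all equal)
t=7: [8, 23, 8, 23]  (not all equal)
t=8: [90, 72, 90, 72]  (not all equal)
t=9: [7, 28, 7, 28]  (not all equal)
t=10: [20, 53, 20, 53]  (not all equal)
t=11: [65, 83, 65, 83]  (not all equal)
t=12: [34, 70, 34, 70]  (not all equal)
t=13: [78, 35, 78, 35]  (not all equal)
t=14: [20, 14, 20, 14]  (not all equal)
t=15: [80, 87, 80, 87]  (not all equal)
t=16: [27, 18, 27, 18]  (not all equal)
t=17: [70, 22, 70, 22]  (not all equal)
t=18: [93, 93, 93, 93]  (all equal)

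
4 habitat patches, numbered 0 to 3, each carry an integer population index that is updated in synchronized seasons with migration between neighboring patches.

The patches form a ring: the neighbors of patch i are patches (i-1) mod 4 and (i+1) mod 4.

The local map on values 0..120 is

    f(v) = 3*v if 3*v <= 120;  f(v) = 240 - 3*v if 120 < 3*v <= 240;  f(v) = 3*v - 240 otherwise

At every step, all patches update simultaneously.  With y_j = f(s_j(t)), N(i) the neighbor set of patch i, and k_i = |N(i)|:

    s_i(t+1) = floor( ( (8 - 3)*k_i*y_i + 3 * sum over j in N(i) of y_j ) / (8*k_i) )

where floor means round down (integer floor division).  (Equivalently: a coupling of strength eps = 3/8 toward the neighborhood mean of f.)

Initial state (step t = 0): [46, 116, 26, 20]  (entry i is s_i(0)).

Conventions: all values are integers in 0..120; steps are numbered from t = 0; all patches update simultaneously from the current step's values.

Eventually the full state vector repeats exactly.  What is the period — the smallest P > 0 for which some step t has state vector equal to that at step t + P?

Simulating step by step:
t=0: [46, 116, 26, 20]
t=1: [95, 101, 80, 71]
t=2: [45, 47, 16, 25]
t=3: [98, 90, 62, 75]
t=4: [42, 39, 42, 29]
t=5: [109, 115, 109, 97]
t=6: [83, 98, 83, 64]
t=7: [24, 37, 24, 33]
t=8: [84, 96, 84, 88]
t=9: [21, 34, 21, 19]
t=10: [69, 87, 69, 59]
t=11: [36, 25, 36, 51]
t=12: [97, 87, 97, 94]
t=13: [43, 32, 43, 45]
t=14: [107, 101, 107, 107]
t=15: [77, 69, 77, 81]
t=16: [12, 24, 12, 5]
t=17: [38, 58, 38, 22]
t=18: [96, 84, 96, 84]
t=19: [34, 25, 34, 25]
t=20: [91, 85, 91, 85]
t=21: [26, 21, 26, 21]
t=22: [72, 68, 72, 68]
t=23: [28, 31, 28, 31]
t=24: [87, 89, 87, 89]
t=25: [23, 24, 23, 24]
t=26: [70, 70, 70, 70]
t=27: [30, 30, 30, 30]
t=28: [90, 90, 90, 90]
t=29: [30, 30, 30, 30]

Answer: 2
Key observation: The state at step 27, [30, 30, 30, 30], reappears at step 29 — and no state repeats earlier — so the cycle the system enters has period 2.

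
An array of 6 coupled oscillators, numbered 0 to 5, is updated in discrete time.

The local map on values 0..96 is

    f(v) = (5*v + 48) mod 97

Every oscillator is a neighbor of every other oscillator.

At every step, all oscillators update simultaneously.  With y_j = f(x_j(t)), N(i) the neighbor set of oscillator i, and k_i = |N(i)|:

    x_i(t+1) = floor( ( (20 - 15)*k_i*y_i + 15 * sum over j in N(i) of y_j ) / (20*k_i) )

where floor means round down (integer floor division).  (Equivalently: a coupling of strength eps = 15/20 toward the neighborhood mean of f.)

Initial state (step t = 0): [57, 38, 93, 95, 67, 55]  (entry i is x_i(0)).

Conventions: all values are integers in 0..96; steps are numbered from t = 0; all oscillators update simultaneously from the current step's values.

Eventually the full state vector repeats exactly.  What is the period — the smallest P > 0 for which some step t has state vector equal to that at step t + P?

Simulating step by step:
t=0: [57, 38, 93, 95, 67, 55]
t=1: [45, 45, 44, 45, 50, 44]
t=2: [66, 66, 66, 66, 59, 66]
t=3: [81, 81, 81, 81, 78, 81]
t=4: [62, 62, 62, 62, 61, 62]
t=5: [66, 66, 66, 66, 65, 66]
t=6: [86, 86, 86, 86, 85, 86]
t=7: [89, 89, 89, 89, 88, 89]
t=8: [7, 7, 7, 7, 6, 7]
t=9: [82, 82, 82, 82, 81, 82]
t=10: [69, 69, 69, 69, 68, 69]
t=11: [4, 4, 4, 4, 3, 4]
t=12: [67, 67, 67, 67, 66, 67]
t=13: [91, 91, 91, 91, 90, 91]
t=14: [17, 17, 17, 17, 16, 17]
t=15: [35, 35, 35, 35, 34, 35]
t=16: [28, 28, 28, 28, 27, 28]
t=17: [90, 90, 90, 90, 89, 90]
t=18: [12, 12, 12, 12, 11, 12]
t=19: [10, 10, 10, 10, 9, 10]
t=20: [14, 14, 14, 14, 24, 14]
t=21: [28, 28, 28, 28, 33, 28]
t=22: [80, 80, 80, 80, 73, 80]
t=23: [54, 54, 54, 54, 51, 54]
t=24: [24, 24, 24, 24, 23, 24]
t=25: [70, 70, 70, 70, 69, 70]
t=26: [9, 9, 9, 9, 8, 9]
t=27: [92, 92, 92, 92, 91, 92]
t=28: [22, 22, 22, 22, 21, 22]
t=29: [60, 60, 60, 60, 59, 60]
t=30: [56, 56, 56, 56, 55, 56]
t=31: [36, 36, 36, 36, 35, 36]
t=32: [33, 33, 33, 33, 32, 33]
t=33: [18, 18, 18, 18, 17, 18]
t=34: [40, 40, 40, 40, 39, 40]
t=35: [53, 53, 53, 53, 52, 53]
t=36: [21, 21, 21, 21, 20, 21]
t=37: [55, 55, 55, 55, 54, 55]
t=38: [31, 31, 31, 31, 30, 31]
t=39: [8, 8, 8, 8, 7, 8]
t=40: [87, 87, 87, 87, 86, 87]
t=41: [94, 94, 94, 94, 93, 94]
t=42: [32, 32, 32, 32, 31, 32]
t=43: [13, 13, 13, 13, 12, 13]
t=44: [15, 15, 15, 15, 14, 15]
t=45: [25, 25, 25, 25, 24, 25]
t=46: [75, 75, 75, 75, 74, 75]
t=47: [34, 34, 34, 34, 33, 34]
t=48: [23, 23, 23, 23, 22, 23]
t=49: [65, 65, 65, 65, 64, 65]
t=50: [81, 81, 81, 81, 80, 81]
t=51: [64, 64, 64, 64, 63, 64]
t=52: [76, 76, 76, 76, 75, 76]
t=53: [39, 39, 39, 39, 38, 39]
t=54: [48, 48, 48, 48, 47, 48]
t=55: [93, 93, 93, 93, 92, 93]
t=56: [27, 27, 27, 27, 26, 27]
t=57: [85, 85, 85, 85, 84, 85]
t=58: [84, 84, 84, 84, 83, 84]
t=59: [79, 79, 79, 79, 78, 79]
t=60: [54, 54, 54, 54, 53, 54]
t=61: [26, 26, 26, 26, 25, 26]
t=62: [80, 80, 80, 80, 79, 80]
t=63: [59, 59, 59, 59, 58, 59]
t=64: [51, 51, 51, 51, 50, 51]
t=65: [11, 11, 11, 11, 10, 11]
t=66: [5, 5, 5, 5, 4, 5]
t=67: [72, 72, 72, 72, 71, 72]
t=68: [19, 19, 19, 19, 18, 19]
t=69: [45, 45, 45, 45, 44, 45]
t=70: [78, 78, 78, 78, 77, 78]
t=71: [49, 49, 49, 49, 48, 49]
t=72: [15, 15, 15, 15, 25, 15]
t=73: [33, 33, 33, 33, 38, 33]
t=74: [22, 22, 22, 22, 25, 22]
t=75: [63, 63, 63, 63, 64, 63]
t=76: [72, 72, 72, 72, 73, 72]
t=77: [20, 20, 20, 20, 21, 20]
t=78: [51, 51, 51, 51, 52, 51]
t=79: [12, 12, 12, 12, 13, 12]
t=80: [11, 11, 11, 11, 12, 11]
t=81: [6, 6, 6, 6, 7, 6]
t=82: [78, 78, 78, 78, 79, 78]
t=83: [50, 50, 50, 50, 51, 50]
t=84: [7, 7, 7, 7, 8, 7]
t=85: [83, 83, 83, 83, 84, 83]
t=86: [75, 75, 75, 75, 76, 75]
t=87: [35, 35, 35, 35, 36, 35]
t=88: [29, 29, 29, 29, 30, 29]
t=89: [82, 82, 82, 82, 73, 82]
t=90: [63, 63, 63, 63, 58, 63]
t=91: [68, 68, 68, 68, 65, 68]
t=92: [12, 12, 12, 12, 20, 12]
t=93: [17, 17, 17, 17, 21, 17]
t=94: [39, 39, 39, 39, 41, 39]
t=95: [50, 50, 50, 50, 51, 50]

Answer: 12
Key observation: The state at step 83, [50, 50, 50, 50, 51, 50], reappears at step 95 — and no state repeats earlier — so the cycle the system enters has period 12.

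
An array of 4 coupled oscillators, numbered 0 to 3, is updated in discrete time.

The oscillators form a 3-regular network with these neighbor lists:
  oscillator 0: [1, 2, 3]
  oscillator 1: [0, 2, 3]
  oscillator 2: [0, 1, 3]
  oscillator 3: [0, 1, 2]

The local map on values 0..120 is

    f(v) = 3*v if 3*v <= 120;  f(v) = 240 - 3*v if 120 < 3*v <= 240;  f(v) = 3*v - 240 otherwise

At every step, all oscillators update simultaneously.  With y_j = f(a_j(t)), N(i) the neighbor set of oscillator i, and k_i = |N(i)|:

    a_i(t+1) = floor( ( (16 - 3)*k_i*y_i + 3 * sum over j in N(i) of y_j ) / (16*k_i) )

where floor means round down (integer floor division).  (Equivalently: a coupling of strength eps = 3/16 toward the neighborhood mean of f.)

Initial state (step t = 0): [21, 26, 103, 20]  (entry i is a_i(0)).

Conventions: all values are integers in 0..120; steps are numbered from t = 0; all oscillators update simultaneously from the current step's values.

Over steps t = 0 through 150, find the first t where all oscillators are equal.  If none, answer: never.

Answer: 29
Key observation: Synchronization is absorbing here: once all oscillators are equal they stay equal, and step 29 is the first all-equal step.

Derivation:
t=0: [21, 26, 103, 20]  (not all equal)
t=1: [64, 75, 68, 61]  (not all equal)
t=2: [45, 21, 36, 52]  (not all equal)
t=3: [101, 69, 103, 85]  (not all equal)
t=4: [58, 36, 63, 22]  (not all equal)
t=5: [67, 99, 56, 67]  (not all equal)
t=6: [42, 55, 66, 42]  (not all equal)
t=7: [107, 77, 53, 107]  (not all equal)
t=8: [76, 22, 76, 76]  (not all equal)
t=9: [15, 55, 15, 15]  (not all equal)
t=10: [46, 69, 46, 46]  (not all equal)
t=11: [97, 45, 97, 97]  (not all equal)
t=12: [54, 94, 54, 54]  (not all equal)
t=13: [75, 48, 75, 75]  (not all equal)
t=14: [20, 80, 20, 20]  (not all equal)
t=15: [56, 11, 56, 56]  (not all equal)
t=16: [69, 40, 69, 69]  (not all equal)
t=17: [38, 103, 38, 38]  (not all equal)
t=18: [111, 77, 111, 111]  (not all equal)
t=19: [87, 24, 87, 87]  (not all equal)
t=20: [24, 62, 24, 24]  (not all equal)
t=21: [70, 57, 70, 70]  (not all equal)
t=22: [32, 61, 32, 32]  (not all equal)
t=23: [93, 64, 93, 93]  (not all equal)
t=24: [39, 46, 39, 39]  (not all equal)
t=25: [116, 104, 116, 116]  (not all equal)
t=26: [105, 78, 105, 105]  (not all equal)
t=27: [70, 18, 70, 70]  (not all equal)
t=28: [31, 49, 31, 31]  (not all equal)
t=29: [93, 93, 93, 93]  (all equal)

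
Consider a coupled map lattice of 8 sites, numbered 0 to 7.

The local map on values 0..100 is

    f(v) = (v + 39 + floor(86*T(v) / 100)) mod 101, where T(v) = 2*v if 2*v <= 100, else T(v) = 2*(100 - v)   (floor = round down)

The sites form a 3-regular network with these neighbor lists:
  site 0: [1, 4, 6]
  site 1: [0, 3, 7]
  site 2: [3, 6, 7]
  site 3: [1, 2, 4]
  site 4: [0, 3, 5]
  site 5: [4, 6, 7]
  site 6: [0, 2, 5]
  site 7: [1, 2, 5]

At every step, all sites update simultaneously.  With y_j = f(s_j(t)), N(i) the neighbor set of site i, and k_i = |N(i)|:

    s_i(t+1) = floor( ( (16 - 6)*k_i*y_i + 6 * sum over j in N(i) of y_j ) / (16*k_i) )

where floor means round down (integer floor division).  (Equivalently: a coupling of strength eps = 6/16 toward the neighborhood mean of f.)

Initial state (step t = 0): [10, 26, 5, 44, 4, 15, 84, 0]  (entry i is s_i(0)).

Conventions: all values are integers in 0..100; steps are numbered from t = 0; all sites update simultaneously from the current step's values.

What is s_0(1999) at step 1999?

Simulating step by step:
t=0: [10, 26, 5, 44, 4, 15, 84, 0]
t=1: [54, 25, 50, 49, 55, 66, 55, 41]
t=2: [62, 27, 70, 63, 69, 62, 69, 48]
t=3: [57, 31, 60, 56, 61, 64, 61, 59]
t=4: [61, 39, 66, 62, 66, 64, 65, 60]
t=5: [62, 52, 63, 61, 63, 63, 63, 62]
t=6: [65, 69, 64, 66, 64, 64, 64, 65]
t=7: [62, 61, 62, 62, 62, 63, 63, 62]
t=8: [65, 65, 64, 65, 64, 64, 64, 65]
t=9: [63, 63, 63, 63, 63, 63, 63, 63]
t=10: [64, 64, 64, 64, 64, 64, 64, 64]
t=11: [63, 63, 63, 63, 63, 63, 63, 63]

Answer: s_0(1999) = 63
Key observation: The state at step 9, [63, 63, 63, 63, 63, 63, 63, 63], reappears at step 11: the system is in a cycle of period 2 from step 9 on.  Therefore the state at step 1999 equals the state at step 9 + ((1999 - 9) mod 2) = 9, which is [63, 63, 63, 63, 63, 63, 63, 63].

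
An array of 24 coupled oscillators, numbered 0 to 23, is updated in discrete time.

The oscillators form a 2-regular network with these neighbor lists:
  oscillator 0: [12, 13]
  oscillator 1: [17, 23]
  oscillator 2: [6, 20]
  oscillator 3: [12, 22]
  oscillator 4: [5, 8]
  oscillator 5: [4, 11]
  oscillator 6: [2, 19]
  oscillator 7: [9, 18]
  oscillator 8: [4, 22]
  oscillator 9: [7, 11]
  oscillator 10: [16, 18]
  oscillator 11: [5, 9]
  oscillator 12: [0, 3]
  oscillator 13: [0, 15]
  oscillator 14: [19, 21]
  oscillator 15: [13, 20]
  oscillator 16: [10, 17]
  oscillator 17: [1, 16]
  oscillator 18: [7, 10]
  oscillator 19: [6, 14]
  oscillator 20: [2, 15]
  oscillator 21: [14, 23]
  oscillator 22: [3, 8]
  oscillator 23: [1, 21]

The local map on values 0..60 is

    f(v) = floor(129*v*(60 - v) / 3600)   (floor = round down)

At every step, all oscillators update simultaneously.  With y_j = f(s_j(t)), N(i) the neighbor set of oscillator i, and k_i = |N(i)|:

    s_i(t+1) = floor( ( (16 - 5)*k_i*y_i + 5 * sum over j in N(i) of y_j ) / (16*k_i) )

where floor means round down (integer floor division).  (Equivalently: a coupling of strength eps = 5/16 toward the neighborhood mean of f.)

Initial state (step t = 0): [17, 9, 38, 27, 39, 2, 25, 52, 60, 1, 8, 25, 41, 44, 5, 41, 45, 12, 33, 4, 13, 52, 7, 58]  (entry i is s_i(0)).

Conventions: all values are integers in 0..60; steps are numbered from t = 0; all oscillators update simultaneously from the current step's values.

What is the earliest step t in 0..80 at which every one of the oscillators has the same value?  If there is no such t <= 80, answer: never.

Simulating step by step:
t=0: [17, 9, 38, 27, 39, 2, 25, 52, 60, 1, 8, 25, 41, 44, 5, 41, 45, 12, 33, 4, 13, 52, 7, 58]  (not all equal)
t=1: [26, 14, 28, 27, 20, 12, 27, 14, 6, 8, 18, 22, 27, 25, 9, 25, 21, 20, 25, 11, 23, 11, 13, 7]  (not all equal)
t=2: [31, 22, 31, 29, 24, 22, 29, 22, 15, 17, 27, 25, 31, 31, 16, 30, 28, 27, 29, 20, 30, 17, 21, 15]  (not all equal)
t=3: [32, 28, 32, 31, 28, 29, 31, 29, 25, 27, 31, 29, 32, 32, 25, 32, 31, 30, 31, 28, 32, 25, 28, 25]  (not all equal)
t=4: [32, 31, 32, 32, 31, 32, 32, 31, 31, 31, 32, 31, 32, 32, 31, 32, 32, 32, 32, 31, 32, 31, 31, 31]  (not all equal)
t=5: [32, 32, 32, 32, 32, 32, 32, 32, 32, 32, 32, 32, 32, 32, 32, 32, 32, 32, 32, 32, 32, 32, 32, 32]  (all equal)

Answer: 5
Key observation: Synchronization is absorbing here: once all oscillators are equal they stay equal, and step 5 is the first all-equal step.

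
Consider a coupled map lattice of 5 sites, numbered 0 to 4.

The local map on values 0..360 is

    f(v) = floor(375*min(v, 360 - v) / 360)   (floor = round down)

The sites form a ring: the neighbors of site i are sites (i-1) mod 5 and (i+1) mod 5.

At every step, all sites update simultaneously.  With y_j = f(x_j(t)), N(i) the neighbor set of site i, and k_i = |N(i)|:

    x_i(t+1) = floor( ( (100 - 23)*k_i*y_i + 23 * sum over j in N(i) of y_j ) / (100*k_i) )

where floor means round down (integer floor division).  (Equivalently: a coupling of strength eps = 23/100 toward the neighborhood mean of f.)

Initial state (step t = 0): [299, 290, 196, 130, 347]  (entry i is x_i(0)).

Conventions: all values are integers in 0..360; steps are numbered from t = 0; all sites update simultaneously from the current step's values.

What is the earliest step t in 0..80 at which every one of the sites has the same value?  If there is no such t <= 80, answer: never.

Answer: 26
Key observation: Synchronization is absorbing here: once all sites are equal they stay equal, and step 26 is the first all-equal step.

Derivation:
t=0: [299, 290, 196, 130, 347]  (not all equal)
t=1: [58, 82, 154, 124, 32]  (not all equal)
t=2: [59, 90, 147, 121, 47]  (not all equal)
t=3: [63, 96, 142, 120, 58]  (not all equal)
t=4: [68, 101, 139, 120, 68]  (not all equal)
t=5: [74, 105, 137, 120, 76]  (not all equal)
t=6: [80, 109, 136, 121, 84]  (not all equal)
t=7: [86, 112, 136, 123, 91]  (not all equal)
t=8: [92, 115, 136, 125, 97]  (not all equal)
t=9: [98, 118, 137, 127, 103]  (not all equal)
t=10: [104, 122, 138, 130, 109]  (not all equal)
t=11: [110, 126, 140, 133, 114]  (not all equal)
t=12: [116, 130, 142, 136, 119]  (not all equal)
t=13: [122, 134, 144, 139, 124]  (not all equal)
t=14: [128, 138, 148, 142, 130]  (not all equal)
t=15: [134, 143, 151, 146, 136]  (not all equal)
t=16: [140, 148, 155, 151, 142]  (not all equal)
t=17: [146, 153, 159, 156, 147]  (not all equal)
t=18: [152, 158, 163, 161, 153]  (not all equal)
t=19: [158, 163, 168, 166, 159]  (not all equal)
t=20: [164, 169, 173, 171, 165]  (not all equal)
t=21: [170, 175, 179, 177, 171]  (not all equal)
t=22: [177, 181, 185, 183, 178]  (not all equal)
t=23: [184, 185, 182, 183, 184]  (not all equal)
t=24: [182, 182, 184, 184, 183]  (not all equal)
t=25: [184, 184, 183, 183, 184]  (not all equal)
t=26: [183, 183, 183, 183, 183]  (all equal)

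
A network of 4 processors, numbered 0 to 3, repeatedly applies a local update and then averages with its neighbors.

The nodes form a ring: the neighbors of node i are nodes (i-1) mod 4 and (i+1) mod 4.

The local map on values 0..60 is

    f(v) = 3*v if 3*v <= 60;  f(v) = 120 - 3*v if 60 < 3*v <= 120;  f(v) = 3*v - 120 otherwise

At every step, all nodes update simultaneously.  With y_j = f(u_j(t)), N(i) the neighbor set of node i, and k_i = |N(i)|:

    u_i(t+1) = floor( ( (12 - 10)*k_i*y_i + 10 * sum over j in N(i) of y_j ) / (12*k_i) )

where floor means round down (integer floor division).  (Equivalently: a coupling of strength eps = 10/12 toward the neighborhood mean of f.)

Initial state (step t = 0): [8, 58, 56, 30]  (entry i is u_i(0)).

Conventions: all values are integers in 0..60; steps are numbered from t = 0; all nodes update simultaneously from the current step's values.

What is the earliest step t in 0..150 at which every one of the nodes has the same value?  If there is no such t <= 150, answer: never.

Answer: never
Key observation: The state at step 12 reappears at step 16 — the system is in a cycle of period 4 from step 12 on.  No step 0..16 is synchronized, and the cycle repeats forever, so no step up to 150 (or ever) has all nodes equal.

Derivation:
t=0: [8, 58, 56, 30]  (not all equal)
t=1: [39, 39, 43, 35]  (not all equal)
t=2: [8, 5, 9, 7]  (not all equal)
t=3: [19, 23, 19, 24]  (not all equal)
t=4: [50, 56, 50, 55]  (not all equal)
t=5: [43, 33, 43, 32]  (not all equal)
t=6: [20, 11, 20, 11]  (not all equal)
t=7: [37, 55, 37, 55]  (not all equal)
t=8: [39, 15, 39, 15]  (not all equal)
t=9: [38, 10, 38, 10]  (not all equal)
t=10: [26, 10, 26, 10]  (not all equal)
t=11: [32, 40, 32, 40]  (not all equal)
t=12: [4, 20, 4, 20]  (not all equal)
t=13: [52, 20, 52, 20]  (not all equal)
t=14: [56, 40, 56, 40]  (not all equal)
t=15: [8, 40, 8, 40]  (not all equal)
t=16: [4, 20, 4, 20]  (not all equal)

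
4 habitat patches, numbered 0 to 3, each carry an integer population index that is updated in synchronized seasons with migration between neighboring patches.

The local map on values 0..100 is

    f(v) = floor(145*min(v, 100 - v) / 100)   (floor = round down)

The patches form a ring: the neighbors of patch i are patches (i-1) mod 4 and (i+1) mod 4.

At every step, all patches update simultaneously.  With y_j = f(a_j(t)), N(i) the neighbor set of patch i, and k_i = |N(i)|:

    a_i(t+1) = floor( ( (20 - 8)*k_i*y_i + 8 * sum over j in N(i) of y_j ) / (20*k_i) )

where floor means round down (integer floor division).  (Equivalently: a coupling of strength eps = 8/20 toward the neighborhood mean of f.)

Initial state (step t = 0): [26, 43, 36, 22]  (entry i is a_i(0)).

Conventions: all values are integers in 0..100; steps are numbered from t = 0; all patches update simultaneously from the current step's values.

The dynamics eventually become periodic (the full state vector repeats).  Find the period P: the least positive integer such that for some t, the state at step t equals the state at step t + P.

Answer: 8
Key observation: The state at step 6, [67, 70, 70, 67], reappears at step 14 — and no state repeats earlier — so the cycle the system enters has period 8.

Derivation:
t=0: [26, 43, 36, 22]
t=1: [40, 55, 49, 36]
t=2: [58, 64, 66, 57]
t=3: [58, 53, 52, 59]
t=4: [61, 66, 66, 61]
t=5: [54, 50, 50, 54]
t=6: [67, 70, 70, 67]
t=7: [46, 43, 43, 46]
t=8: [65, 62, 62, 65]
t=9: [51, 54, 54, 51]
t=10: [70, 67, 67, 70]
t=11: [43, 46, 46, 43]
t=12: [62, 65, 65, 62]
t=13: [54, 51, 51, 54]
t=14: [67, 70, 70, 67]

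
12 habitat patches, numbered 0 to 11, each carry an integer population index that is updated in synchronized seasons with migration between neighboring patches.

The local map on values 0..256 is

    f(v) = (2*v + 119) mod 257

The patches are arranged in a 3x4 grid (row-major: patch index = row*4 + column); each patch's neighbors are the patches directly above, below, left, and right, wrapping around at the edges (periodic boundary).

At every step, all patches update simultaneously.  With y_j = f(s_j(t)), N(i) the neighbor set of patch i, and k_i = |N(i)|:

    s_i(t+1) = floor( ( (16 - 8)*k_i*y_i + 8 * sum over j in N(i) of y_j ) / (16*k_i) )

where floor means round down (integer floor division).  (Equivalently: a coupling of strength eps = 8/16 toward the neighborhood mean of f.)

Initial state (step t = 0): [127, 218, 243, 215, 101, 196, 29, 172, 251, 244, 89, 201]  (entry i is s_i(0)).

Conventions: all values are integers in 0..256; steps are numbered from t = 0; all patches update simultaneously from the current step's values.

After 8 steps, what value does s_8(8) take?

Simulating step by step:
t=0: [127, 218, 243, 215, 101, 196, 29, 172, 251, 244, 89, 201]
t=1: [88, 89, 82, 70, 117, 173, 162, 138, 88, 101, 66, 52]
t=2: [41, 62, 72, 54, 100, 152, 170, 132, 71, 99, 187, 165]
t=3: [167, 175, 116, 179, 93, 153, 167, 148, 66, 111, 175, 170]
t=4: [189, 173, 152, 191, 120, 151, 177, 162, 191, 147, 178, 206]
t=5: [219, 194, 193, 198, 155, 167, 199, 165, 186, 182, 178, 120]
t=6: [103, 214, 183, 73, 169, 179, 108, 130, 184, 225, 181, 131]
t=7: [92, 87, 156, 71, 180, 155, 138, 112, 170, 115, 172, 135]
t=8: [81, 78, 135, 56, 174, 147, 148, 105, 162, 123, 170, 128]

Answer: s_8(8) = 162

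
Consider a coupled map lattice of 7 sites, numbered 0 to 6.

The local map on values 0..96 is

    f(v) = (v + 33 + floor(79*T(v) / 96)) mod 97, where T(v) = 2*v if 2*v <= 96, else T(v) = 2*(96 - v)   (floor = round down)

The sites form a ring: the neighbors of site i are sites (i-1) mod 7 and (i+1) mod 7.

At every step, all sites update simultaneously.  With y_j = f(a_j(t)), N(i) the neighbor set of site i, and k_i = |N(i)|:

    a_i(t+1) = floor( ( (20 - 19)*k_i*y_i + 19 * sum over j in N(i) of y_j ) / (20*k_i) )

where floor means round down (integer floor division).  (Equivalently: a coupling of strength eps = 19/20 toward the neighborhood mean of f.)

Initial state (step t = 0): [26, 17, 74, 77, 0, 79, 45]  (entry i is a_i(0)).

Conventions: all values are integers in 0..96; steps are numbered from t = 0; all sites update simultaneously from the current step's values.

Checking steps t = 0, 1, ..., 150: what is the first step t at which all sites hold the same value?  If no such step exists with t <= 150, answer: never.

Simulating step by step:
t=0: [26, 17, 74, 77, 0, 79, 45]  (not all equal)
t=1: [62, 27, 59, 39, 42, 43, 24]  (not all equal)
t=2: [51, 51, 24, 50, 44, 70, 53]  (not all equal)
t=3: [60, 77, 62, 73, 54, 55, 54]  (not all equal)
t=4: [51, 53, 45, 55, 52, 58, 56]  (not all equal)
t=5: [58, 58, 58, 57, 57, 58, 58]  (not all equal)
t=6: [56, 56, 56, 56, 56, 56, 56]  (all equal)

Answer: 6
Key observation: Synchronization is absorbing here: once all sites are equal they stay equal, and step 6 is the first all-equal step.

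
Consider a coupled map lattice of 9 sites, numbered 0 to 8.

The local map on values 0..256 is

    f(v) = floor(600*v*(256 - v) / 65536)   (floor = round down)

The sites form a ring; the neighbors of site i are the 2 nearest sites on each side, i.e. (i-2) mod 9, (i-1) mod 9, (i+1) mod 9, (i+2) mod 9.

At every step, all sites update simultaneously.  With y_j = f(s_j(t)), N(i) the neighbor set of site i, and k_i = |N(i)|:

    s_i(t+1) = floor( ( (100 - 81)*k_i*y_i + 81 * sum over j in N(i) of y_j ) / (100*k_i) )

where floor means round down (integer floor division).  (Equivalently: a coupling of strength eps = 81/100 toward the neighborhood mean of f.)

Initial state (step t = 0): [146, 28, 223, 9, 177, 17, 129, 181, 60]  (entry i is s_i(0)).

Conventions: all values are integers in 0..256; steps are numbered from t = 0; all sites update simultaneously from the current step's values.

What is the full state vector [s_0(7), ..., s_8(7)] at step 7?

Answer: [147, 147, 147, 147, 147, 147, 147, 147, 147]

Derivation:
t=0: [146, 28, 223, 9, 177, 17, 129, 181, 60]
t=1: [100, 80, 84, 62, 79, 92, 108, 112, 117]
t=2: [139, 132, 127, 127, 130, 133, 141, 144, 142]
t=3: [148, 148, 148, 149, 148, 148, 148, 148, 148]
t=4: [146, 145, 145, 145, 145, 145, 146, 146, 146]
t=5: [147, 147, 147, 147, 147, 147, 147, 147, 147]
t=6: [146, 146, 146, 146, 146, 146, 146, 146, 146]
t=7: [147, 147, 147, 147, 147, 147, 147, 147, 147]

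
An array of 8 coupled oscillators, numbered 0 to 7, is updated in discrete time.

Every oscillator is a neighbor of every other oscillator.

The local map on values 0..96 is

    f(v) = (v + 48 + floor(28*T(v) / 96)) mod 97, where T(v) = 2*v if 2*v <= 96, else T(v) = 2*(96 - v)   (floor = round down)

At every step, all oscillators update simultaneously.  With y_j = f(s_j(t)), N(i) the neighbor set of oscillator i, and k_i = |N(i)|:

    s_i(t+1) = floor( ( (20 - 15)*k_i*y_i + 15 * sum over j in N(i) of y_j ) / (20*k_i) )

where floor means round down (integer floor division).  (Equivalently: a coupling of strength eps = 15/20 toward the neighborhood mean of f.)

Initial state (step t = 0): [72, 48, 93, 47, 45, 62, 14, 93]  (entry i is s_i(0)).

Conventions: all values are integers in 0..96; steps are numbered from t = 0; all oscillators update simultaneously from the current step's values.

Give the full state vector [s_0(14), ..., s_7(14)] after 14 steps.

Simulating step by step:
t=0: [72, 48, 93, 47, 45, 62, 14, 93]
t=1: [37, 36, 38, 36, 35, 37, 42, 38]
t=2: [9, 9, 10, 9, 9, 9, 10, 10]
t=3: [62, 62, 62, 62, 62, 62, 62, 62]
t=4: [32, 32, 32, 32, 32, 32, 32, 32]
t=5: [1, 1, 1, 1, 1, 1, 1, 1]
t=6: [49, 49, 49, 49, 49, 49, 49, 49]
t=7: [27, 27, 27, 27, 27, 27, 27, 27]
t=8: [90, 90, 90, 90, 90, 90, 90, 90]
t=9: [44, 44, 44, 44, 44, 44, 44, 44]
t=10: [20, 20, 20, 20, 20, 20, 20, 20]
t=11: [79, 79, 79, 79, 79, 79, 79, 79]
t=12: [39, 39, 39, 39, 39, 39, 39, 39]
t=13: [12, 12, 12, 12, 12, 12, 12, 12]
t=14: [67, 67, 67, 67, 67, 67, 67, 67]

Answer: [67, 67, 67, 67, 67, 67, 67, 67]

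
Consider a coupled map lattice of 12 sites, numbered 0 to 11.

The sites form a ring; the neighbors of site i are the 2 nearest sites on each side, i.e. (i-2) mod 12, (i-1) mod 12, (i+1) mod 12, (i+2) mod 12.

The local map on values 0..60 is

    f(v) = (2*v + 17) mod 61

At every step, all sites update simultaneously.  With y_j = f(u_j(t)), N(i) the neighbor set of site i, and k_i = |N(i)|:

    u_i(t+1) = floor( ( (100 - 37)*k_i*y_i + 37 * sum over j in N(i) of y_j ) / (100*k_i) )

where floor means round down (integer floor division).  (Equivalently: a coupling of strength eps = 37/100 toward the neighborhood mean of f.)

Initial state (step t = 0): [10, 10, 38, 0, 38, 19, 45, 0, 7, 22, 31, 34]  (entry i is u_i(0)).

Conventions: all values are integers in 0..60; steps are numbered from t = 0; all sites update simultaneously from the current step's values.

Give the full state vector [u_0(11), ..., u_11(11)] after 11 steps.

Answer: [24, 23, 49, 43, 49, 23, 48, 27, 36, 19, 33, 37]

Derivation:
t=0: [10, 10, 38, 0, 38, 19, 45, 0, 7, 22, 31, 34]
t=1: [33, 33, 31, 25, 34, 45, 41, 22, 27, 8, 19, 23]
t=2: [22, 18, 18, 13, 25, 35, 31, 11, 17, 26, 40, 13]
t=3: [17, 46, 42, 39, 16, 26, 22, 34, 41, 20, 32, 36]
t=4: [44, 44, 42, 34, 38, 14, 11, 24, 33, 46, 28, 33]
t=5: [38, 39, 38, 30, 33, 37, 34, 16, 23, 35, 20, 27]
t=6: [32, 29, 29, 20, 23, 29, 24, 38, 15, 27, 42, 20]
t=7: [24, 22, 17, 39, 9, 17, 11, 27, 37, 22, 37, 43]
t=8: [13, 12, 38, 34, 38, 43, 36, 17, 26, 10, 25, 29]
t=9: [35, 36, 33, 28, 31, 38, 29, 42, 16, 30, 13, 20]
t=10: [30, 28, 21, 16, 18, 27, 21, 35, 41, 27, 40, 46]
t=11: [24, 23, 49, 43, 49, 23, 48, 27, 36, 19, 33, 37]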